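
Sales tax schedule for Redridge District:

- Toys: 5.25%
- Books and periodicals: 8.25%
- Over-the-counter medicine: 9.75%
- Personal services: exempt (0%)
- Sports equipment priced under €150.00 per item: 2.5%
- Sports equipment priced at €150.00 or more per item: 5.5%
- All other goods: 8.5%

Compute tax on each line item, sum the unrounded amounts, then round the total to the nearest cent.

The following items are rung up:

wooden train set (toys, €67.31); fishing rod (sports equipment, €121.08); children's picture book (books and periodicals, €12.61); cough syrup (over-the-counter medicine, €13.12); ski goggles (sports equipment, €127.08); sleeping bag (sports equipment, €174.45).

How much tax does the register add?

Wooden train set €67.31: toys → 5.25% → €3.533775
Fishing rod €121.08: sports equipment, under €150.00 → 2.5% → €3.027
Children's picture book €12.61: books and periodicals → 8.25% → €1.040325
Cough syrup €13.12: over-the-counter medicine → 9.75% → €1.2792
Ski goggles €127.08: sports equipment, under €150.00 → 2.5% → €3.177
Sleeping bag €174.45: sports equipment, €150.00 or more → 5.5% → €9.59475
Unrounded tax sum = €21.65205 → €21.65

€21.65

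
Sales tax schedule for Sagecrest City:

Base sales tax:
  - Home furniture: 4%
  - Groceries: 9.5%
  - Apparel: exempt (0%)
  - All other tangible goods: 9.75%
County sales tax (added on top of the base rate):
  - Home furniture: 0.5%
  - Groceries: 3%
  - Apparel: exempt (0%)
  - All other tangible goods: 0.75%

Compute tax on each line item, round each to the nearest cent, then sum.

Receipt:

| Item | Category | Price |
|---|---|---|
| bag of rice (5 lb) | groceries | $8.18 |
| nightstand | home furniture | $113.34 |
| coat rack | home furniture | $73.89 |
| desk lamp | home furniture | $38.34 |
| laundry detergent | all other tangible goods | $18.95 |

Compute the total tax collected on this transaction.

Bag of rice (5 lb) $8.18: groceries → 9.5% + 3% county = 12.5% → $1.02
Nightstand $113.34: home furniture → 4% + 0.5% county = 4.5% → $5.10
Coat rack $73.89: home furniture → 4% + 0.5% county = 4.5% → $3.33
Desk lamp $38.34: home furniture → 4% + 0.5% county = 4.5% → $1.73
Laundry detergent $18.95: all other tangible goods → 9.75% + 0.75% county = 10.5% → $1.99
Total tax = $1.02 + $5.10 + $3.33 + $1.73 + $1.99 = $13.17

$13.17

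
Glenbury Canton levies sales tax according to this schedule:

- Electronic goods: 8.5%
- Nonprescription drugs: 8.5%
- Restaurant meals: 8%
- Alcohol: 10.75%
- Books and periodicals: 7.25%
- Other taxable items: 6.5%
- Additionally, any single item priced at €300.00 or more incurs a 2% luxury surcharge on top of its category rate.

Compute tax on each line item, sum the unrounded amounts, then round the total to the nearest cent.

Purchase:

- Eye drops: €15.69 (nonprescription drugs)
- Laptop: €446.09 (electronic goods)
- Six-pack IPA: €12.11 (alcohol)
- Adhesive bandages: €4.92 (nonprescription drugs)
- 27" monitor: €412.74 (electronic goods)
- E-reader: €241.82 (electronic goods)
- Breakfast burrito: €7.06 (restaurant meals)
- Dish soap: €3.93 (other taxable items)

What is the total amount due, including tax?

Eye drops €15.69: nonprescription drugs → 8.5% → €1.33365
Laptop €446.09: electronic goods → 8.5% + 2% surcharge = 10.5% → €46.83945
Six-pack IPA €12.11: alcohol → 10.75% → €1.301825
Adhesive bandages €4.92: nonprescription drugs → 8.5% → €0.4182
27" monitor €412.74: electronic goods → 8.5% + 2% surcharge = 10.5% → €43.3377
E-reader €241.82: electronic goods → 8.5% → €20.5547
Breakfast burrito €7.06: restaurant meals → 8% → €0.5648
Dish soap €3.93: other taxable items → 6.5% → €0.25545
Subtotal = €1144.36; unrounded tax = €114.605775 → €114.61; total due = €1258.97

€1258.97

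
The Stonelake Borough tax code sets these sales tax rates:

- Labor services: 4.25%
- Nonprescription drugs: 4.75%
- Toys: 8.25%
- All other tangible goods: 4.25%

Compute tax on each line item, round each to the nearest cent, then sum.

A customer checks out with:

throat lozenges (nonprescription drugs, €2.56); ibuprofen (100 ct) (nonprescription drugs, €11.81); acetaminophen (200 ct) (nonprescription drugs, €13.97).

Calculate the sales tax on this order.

€1.34

Throat lozenges €2.56: nonprescription drugs → 4.75% → €0.12
Ibuprofen (100 ct) €11.81: nonprescription drugs → 4.75% → €0.56
Acetaminophen (200 ct) €13.97: nonprescription drugs → 4.75% → €0.66
Total tax = €0.12 + €0.56 + €0.66 = €1.34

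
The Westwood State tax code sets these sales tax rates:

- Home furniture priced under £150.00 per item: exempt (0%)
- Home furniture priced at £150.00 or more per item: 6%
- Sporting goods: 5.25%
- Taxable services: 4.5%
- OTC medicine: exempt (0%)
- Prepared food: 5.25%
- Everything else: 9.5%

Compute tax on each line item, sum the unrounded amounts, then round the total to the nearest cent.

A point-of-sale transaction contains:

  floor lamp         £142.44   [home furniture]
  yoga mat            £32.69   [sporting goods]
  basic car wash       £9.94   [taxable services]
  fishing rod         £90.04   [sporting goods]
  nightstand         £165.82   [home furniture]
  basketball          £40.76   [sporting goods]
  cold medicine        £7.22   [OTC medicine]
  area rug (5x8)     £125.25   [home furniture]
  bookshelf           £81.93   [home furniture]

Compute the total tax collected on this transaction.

£18.98

Floor lamp £142.44: home furniture, under £150.00 → 0% → £0.00
Yoga mat £32.69: sporting goods → 5.25% → £1.716225
Basic car wash £9.94: taxable services → 4.5% → £0.4473
Fishing rod £90.04: sporting goods → 5.25% → £4.7271
Nightstand £165.82: home furniture, £150.00 or more → 6% → £9.9492
Basketball £40.76: sporting goods → 5.25% → £2.1399
Cold medicine £7.22: OTC medicine → 0% → £0.00
Area rug (5x8) £125.25: home furniture, under £150.00 → 0% → £0.00
Bookshelf £81.93: home furniture, under £150.00 → 0% → £0.00
Unrounded tax sum = £18.979725 → £18.98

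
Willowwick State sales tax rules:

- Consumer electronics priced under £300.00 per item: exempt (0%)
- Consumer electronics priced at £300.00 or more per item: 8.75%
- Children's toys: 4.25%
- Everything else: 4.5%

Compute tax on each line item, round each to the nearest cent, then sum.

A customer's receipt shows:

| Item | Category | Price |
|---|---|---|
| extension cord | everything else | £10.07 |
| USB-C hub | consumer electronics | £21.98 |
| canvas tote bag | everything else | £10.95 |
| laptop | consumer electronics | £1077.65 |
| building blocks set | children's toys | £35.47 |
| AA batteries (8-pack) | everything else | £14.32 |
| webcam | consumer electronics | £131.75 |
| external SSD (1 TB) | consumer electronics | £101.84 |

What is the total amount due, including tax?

Extension cord £10.07: everything else → 4.5% → £0.45
USB-C hub £21.98: consumer electronics, under £300.00 → 0% → £0.00
Canvas tote bag £10.95: everything else → 4.5% → £0.49
Laptop £1077.65: consumer electronics, £300.00 or more → 8.75% → £94.29
Building blocks set £35.47: children's toys → 4.25% → £1.51
AA batteries (8-pack) £14.32: everything else → 4.5% → £0.64
Webcam £131.75: consumer electronics, under £300.00 → 0% → £0.00
External SSD (1 TB) £101.84: consumer electronics, under £300.00 → 0% → £0.00
Subtotal = £1404.03; tax = £97.38; total due = £1501.41

£1501.41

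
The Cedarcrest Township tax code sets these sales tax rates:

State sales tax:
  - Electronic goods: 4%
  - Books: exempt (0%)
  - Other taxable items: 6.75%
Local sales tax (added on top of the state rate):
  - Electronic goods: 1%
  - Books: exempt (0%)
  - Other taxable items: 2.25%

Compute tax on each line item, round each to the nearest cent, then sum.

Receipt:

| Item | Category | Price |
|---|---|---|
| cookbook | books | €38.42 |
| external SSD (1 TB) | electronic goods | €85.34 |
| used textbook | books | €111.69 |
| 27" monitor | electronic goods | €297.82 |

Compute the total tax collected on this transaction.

€19.16

Cookbook €38.42: books → 0% + 0% local = 0% → €0.00
External SSD (1 TB) €85.34: electronic goods → 4% + 1% local = 5% → €4.27
Used textbook €111.69: books → 0% + 0% local = 0% → €0.00
27" monitor €297.82: electronic goods → 4% + 1% local = 5% → €14.89
Total tax = €4.27 + €14.89 = €19.16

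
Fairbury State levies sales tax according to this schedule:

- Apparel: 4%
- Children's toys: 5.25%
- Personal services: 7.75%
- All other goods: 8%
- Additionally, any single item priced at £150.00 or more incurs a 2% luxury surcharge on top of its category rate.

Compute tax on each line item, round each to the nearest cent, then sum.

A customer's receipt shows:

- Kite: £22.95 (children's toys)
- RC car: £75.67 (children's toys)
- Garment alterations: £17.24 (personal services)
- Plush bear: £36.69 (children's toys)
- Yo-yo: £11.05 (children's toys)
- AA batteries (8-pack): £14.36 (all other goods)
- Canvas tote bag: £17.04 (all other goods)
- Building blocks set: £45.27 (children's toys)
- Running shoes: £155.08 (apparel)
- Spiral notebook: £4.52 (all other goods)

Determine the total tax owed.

Kite £22.95: children's toys → 5.25% → £1.20
RC car £75.67: children's toys → 5.25% → £3.97
Garment alterations £17.24: personal services → 7.75% → £1.34
Plush bear £36.69: children's toys → 5.25% → £1.93
Yo-yo £11.05: children's toys → 5.25% → £0.58
AA batteries (8-pack) £14.36: all other goods → 8% → £1.15
Canvas tote bag £17.04: all other goods → 8% → £1.36
Building blocks set £45.27: children's toys → 5.25% → £2.38
Running shoes £155.08: apparel → 4% + 2% surcharge = 6% → £9.30
Spiral notebook £4.52: all other goods → 8% → £0.36
Total tax = £1.20 + £3.97 + £1.34 + £1.93 + £0.58 + £1.15 + £1.36 + £2.38 + £9.30 + £0.36 = £23.57

£23.57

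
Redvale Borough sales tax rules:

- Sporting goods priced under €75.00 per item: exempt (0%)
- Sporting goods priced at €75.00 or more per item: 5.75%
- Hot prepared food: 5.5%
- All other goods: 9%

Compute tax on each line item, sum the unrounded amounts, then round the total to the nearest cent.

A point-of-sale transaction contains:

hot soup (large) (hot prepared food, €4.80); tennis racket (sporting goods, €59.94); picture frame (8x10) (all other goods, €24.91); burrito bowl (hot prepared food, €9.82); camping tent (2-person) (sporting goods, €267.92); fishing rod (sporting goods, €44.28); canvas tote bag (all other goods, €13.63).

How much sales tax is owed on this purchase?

€19.68

Hot soup (large) €4.80: hot prepared food → 5.5% → €0.264
Tennis racket €59.94: sporting goods, under €75.00 → 0% → €0.00
Picture frame (8x10) €24.91: all other goods → 9% → €2.2419
Burrito bowl €9.82: hot prepared food → 5.5% → €0.5401
Camping tent (2-person) €267.92: sporting goods, €75.00 or more → 5.75% → €15.4054
Fishing rod €44.28: sporting goods, under €75.00 → 0% → €0.00
Canvas tote bag €13.63: all other goods → 9% → €1.2267
Unrounded tax sum = €19.6781 → €19.68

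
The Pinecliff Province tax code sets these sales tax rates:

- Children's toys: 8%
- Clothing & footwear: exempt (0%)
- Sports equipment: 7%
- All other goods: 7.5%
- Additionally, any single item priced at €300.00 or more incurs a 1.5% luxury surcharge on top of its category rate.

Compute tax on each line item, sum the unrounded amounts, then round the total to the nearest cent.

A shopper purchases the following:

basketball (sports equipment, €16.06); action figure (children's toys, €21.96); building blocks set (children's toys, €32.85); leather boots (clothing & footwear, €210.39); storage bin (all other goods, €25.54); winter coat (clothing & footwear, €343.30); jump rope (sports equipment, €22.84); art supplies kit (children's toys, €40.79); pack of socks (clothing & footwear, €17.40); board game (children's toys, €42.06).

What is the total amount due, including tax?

€793.99

Basketball €16.06: sports equipment → 7% → €1.1242
Action figure €21.96: children's toys → 8% → €1.7568
Building blocks set €32.85: children's toys → 8% → €2.628
Leather boots €210.39: clothing & footwear → 0% → €0.00
Storage bin €25.54: all other goods → 7.5% → €1.9155
Winter coat €343.30: clothing & footwear → 0% + 1.5% surcharge = 1.5% → €5.1495
Jump rope €22.84: sports equipment → 7% → €1.5988
Art supplies kit €40.79: children's toys → 8% → €3.2632
Pack of socks €17.40: clothing & footwear → 0% → €0.00
Board game €42.06: children's toys → 8% → €3.3648
Subtotal = €773.19; unrounded tax = €20.8008 → €20.80; total due = €793.99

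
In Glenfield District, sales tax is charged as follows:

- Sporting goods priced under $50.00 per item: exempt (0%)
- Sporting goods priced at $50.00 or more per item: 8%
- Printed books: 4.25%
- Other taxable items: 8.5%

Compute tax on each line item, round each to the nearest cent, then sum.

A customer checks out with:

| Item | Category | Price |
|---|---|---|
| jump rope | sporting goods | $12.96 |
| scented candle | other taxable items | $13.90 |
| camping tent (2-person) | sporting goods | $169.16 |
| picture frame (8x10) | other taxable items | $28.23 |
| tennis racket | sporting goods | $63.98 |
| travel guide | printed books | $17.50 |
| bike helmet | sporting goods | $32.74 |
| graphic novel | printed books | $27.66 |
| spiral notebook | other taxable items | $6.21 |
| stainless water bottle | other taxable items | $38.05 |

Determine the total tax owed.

Jump rope $12.96: sporting goods, under $50.00 → 0% → $0.00
Scented candle $13.90: other taxable items → 8.5% → $1.18
Camping tent (2-person) $169.16: sporting goods, $50.00 or more → 8% → $13.53
Picture frame (8x10) $28.23: other taxable items → 8.5% → $2.40
Tennis racket $63.98: sporting goods, $50.00 or more → 8% → $5.12
Travel guide $17.50: printed books → 4.25% → $0.74
Bike helmet $32.74: sporting goods, under $50.00 → 0% → $0.00
Graphic novel $27.66: printed books → 4.25% → $1.18
Spiral notebook $6.21: other taxable items → 8.5% → $0.53
Stainless water bottle $38.05: other taxable items → 8.5% → $3.23
Total tax = $1.18 + $13.53 + $2.40 + $5.12 + $0.74 + $1.18 + $0.53 + $3.23 = $27.91

$27.91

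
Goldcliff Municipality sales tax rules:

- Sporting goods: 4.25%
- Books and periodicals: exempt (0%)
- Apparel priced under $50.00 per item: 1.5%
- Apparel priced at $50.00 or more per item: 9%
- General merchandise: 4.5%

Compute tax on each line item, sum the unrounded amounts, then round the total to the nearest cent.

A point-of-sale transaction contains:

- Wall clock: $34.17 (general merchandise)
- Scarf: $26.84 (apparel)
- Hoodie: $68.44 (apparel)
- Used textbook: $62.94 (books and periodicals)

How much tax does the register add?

Wall clock $34.17: general merchandise → 4.5% → $1.53765
Scarf $26.84: apparel, under $50.00 → 1.5% → $0.4026
Hoodie $68.44: apparel, $50.00 or more → 9% → $6.1596
Used textbook $62.94: books and periodicals → 0% → $0.00
Unrounded tax sum = $8.09985 → $8.10

$8.10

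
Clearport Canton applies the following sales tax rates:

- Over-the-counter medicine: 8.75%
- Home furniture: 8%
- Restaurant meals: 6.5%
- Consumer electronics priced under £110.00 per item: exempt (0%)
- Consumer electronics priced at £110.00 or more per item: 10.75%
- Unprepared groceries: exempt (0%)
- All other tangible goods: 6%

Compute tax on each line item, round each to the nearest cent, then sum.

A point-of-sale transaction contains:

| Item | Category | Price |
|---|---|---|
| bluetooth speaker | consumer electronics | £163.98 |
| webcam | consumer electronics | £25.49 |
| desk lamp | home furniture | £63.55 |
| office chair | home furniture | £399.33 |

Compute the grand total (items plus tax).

Bluetooth speaker £163.98: consumer electronics, £110.00 or more → 10.75% → £17.63
Webcam £25.49: consumer electronics, under £110.00 → 0% → £0.00
Desk lamp £63.55: home furniture → 8% → £5.08
Office chair £399.33: home furniture → 8% → £31.95
Subtotal = £652.35; tax = £54.66; total due = £707.01

£707.01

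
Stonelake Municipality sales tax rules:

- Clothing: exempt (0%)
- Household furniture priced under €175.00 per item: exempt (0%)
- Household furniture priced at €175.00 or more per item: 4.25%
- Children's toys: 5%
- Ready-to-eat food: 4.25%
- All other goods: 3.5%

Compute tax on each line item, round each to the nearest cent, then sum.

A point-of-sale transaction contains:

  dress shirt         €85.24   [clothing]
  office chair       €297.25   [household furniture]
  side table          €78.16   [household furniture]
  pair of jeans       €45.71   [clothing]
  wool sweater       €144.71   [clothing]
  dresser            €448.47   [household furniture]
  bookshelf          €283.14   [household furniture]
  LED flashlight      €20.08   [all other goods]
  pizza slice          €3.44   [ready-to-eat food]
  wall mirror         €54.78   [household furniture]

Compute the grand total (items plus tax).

Dress shirt €85.24: clothing → 0% → €0.00
Office chair €297.25: household furniture, €175.00 or more → 4.25% → €12.63
Side table €78.16: household furniture, under €175.00 → 0% → €0.00
Pair of jeans €45.71: clothing → 0% → €0.00
Wool sweater €144.71: clothing → 0% → €0.00
Dresser €448.47: household furniture, €175.00 or more → 4.25% → €19.06
Bookshelf €283.14: household furniture, €175.00 or more → 4.25% → €12.03
LED flashlight €20.08: all other goods → 3.5% → €0.70
Pizza slice €3.44: ready-to-eat food → 4.25% → €0.15
Wall mirror €54.78: household furniture, under €175.00 → 0% → €0.00
Subtotal = €1460.98; tax = €44.57; total due = €1505.55

€1505.55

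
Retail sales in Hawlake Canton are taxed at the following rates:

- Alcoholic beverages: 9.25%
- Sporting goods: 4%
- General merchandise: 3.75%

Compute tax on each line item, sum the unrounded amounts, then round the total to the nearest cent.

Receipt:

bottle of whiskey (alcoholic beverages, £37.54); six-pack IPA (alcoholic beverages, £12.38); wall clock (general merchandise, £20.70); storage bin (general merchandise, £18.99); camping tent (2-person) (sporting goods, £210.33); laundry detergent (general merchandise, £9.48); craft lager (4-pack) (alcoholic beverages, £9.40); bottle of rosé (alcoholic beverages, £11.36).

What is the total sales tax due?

Bottle of whiskey £37.54: alcoholic beverages → 9.25% → £3.47245
Six-pack IPA £12.38: alcoholic beverages → 9.25% → £1.14515
Wall clock £20.70: general merchandise → 3.75% → £0.77625
Storage bin £18.99: general merchandise → 3.75% → £0.712125
Camping tent (2-person) £210.33: sporting goods → 4% → £8.4132
Laundry detergent £9.48: general merchandise → 3.75% → £0.3555
Craft lager (4-pack) £9.40: alcoholic beverages → 9.25% → £0.8695
Bottle of rosé £11.36: alcoholic beverages → 9.25% → £1.0508
Unrounded tax sum = £16.794975 → £16.79

£16.79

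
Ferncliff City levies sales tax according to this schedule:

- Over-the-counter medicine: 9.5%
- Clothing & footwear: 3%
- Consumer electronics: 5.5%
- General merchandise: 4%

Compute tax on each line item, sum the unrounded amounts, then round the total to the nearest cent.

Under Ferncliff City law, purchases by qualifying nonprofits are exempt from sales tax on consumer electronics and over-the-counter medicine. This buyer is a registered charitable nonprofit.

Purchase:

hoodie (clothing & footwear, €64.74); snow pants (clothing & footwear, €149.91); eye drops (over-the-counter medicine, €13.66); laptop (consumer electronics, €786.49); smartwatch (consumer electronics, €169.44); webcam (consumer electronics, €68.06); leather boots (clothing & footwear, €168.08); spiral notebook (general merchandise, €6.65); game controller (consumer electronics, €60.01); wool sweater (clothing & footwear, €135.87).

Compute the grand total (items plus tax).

€1638.73

Hoodie €64.74: clothing & footwear → 3% → €1.9422
Snow pants €149.91: clothing & footwear → 3% → €4.4973
Eye drops €13.66: over-the-counter medicine, buyer-exempt → 0% → €0.00
Laptop €786.49: consumer electronics, buyer-exempt → 0% → €0.00
Smartwatch €169.44: consumer electronics, buyer-exempt → 0% → €0.00
Webcam €68.06: consumer electronics, buyer-exempt → 0% → €0.00
Leather boots €168.08: clothing & footwear → 3% → €5.0424
Spiral notebook €6.65: general merchandise → 4% → €0.266
Game controller €60.01: consumer electronics, buyer-exempt → 0% → €0.00
Wool sweater €135.87: clothing & footwear → 3% → €4.0761
Subtotal = €1622.91; unrounded tax = €15.824 → €15.82; total due = €1638.73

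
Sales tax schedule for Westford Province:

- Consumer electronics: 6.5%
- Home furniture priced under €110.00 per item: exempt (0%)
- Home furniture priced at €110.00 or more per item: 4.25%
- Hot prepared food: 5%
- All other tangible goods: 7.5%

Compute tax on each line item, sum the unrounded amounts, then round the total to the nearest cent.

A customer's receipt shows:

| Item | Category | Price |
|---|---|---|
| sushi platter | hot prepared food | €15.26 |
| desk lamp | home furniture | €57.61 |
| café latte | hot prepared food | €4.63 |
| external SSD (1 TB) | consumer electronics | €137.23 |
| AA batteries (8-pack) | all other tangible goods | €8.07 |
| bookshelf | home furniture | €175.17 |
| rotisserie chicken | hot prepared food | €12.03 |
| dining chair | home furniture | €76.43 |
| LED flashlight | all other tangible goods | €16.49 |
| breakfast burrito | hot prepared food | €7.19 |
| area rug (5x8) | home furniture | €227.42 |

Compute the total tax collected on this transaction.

€29.83

Sushi platter €15.26: hot prepared food → 5% → €0.763
Desk lamp €57.61: home furniture, under €110.00 → 0% → €0.00
Café latte €4.63: hot prepared food → 5% → €0.2315
External SSD (1 TB) €137.23: consumer electronics → 6.5% → €8.91995
AA batteries (8-pack) €8.07: all other tangible goods → 7.5% → €0.60525
Bookshelf €175.17: home furniture, €110.00 or more → 4.25% → €7.444725
Rotisserie chicken €12.03: hot prepared food → 5% → €0.6015
Dining chair €76.43: home furniture, under €110.00 → 0% → €0.00
LED flashlight €16.49: all other tangible goods → 7.5% → €1.23675
Breakfast burrito €7.19: hot prepared food → 5% → €0.3595
Area rug (5x8) €227.42: home furniture, €110.00 or more → 4.25% → €9.66535
Unrounded tax sum = €29.827525 → €29.83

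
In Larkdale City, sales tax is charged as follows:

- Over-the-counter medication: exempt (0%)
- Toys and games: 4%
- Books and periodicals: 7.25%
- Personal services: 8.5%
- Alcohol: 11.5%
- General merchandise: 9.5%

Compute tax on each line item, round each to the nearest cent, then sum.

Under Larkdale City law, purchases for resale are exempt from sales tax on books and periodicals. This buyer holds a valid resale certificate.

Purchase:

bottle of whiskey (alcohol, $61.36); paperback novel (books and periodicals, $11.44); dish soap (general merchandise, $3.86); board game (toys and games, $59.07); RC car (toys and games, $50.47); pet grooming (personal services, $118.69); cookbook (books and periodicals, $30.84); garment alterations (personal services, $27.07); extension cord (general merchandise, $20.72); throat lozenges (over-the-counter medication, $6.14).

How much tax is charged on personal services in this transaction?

$12.39

Pet grooming $118.69: personal services → 8.5% → $10.09
Garment alterations $27.07: personal services → 8.5% → $2.30
Tax on personal services = $10.09 + $2.30 = $12.39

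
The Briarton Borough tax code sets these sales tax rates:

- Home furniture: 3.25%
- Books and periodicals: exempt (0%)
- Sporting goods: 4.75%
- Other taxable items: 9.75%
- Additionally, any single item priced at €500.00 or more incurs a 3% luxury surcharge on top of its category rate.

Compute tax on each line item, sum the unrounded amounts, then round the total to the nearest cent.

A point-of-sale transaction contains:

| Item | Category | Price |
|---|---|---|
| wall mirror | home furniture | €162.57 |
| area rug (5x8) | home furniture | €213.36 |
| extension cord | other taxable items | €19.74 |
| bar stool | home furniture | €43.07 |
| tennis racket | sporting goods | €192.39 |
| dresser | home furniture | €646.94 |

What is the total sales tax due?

€65.11

Wall mirror €162.57: home furniture → 3.25% → €5.283525
Area rug (5x8) €213.36: home furniture → 3.25% → €6.9342
Extension cord €19.74: other taxable items → 9.75% → €1.92465
Bar stool €43.07: home furniture → 3.25% → €1.399775
Tennis racket €192.39: sporting goods → 4.75% → €9.138525
Dresser €646.94: home furniture → 3.25% + 3% surcharge = 6.25% → €40.43375
Unrounded tax sum = €65.114425 → €65.11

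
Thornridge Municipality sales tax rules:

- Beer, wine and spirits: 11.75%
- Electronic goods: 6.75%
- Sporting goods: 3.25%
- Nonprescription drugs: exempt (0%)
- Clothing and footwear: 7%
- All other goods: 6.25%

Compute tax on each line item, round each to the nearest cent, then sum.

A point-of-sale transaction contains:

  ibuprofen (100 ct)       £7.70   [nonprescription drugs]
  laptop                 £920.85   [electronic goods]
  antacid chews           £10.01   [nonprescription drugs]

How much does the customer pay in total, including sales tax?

£1000.72

Ibuprofen (100 ct) £7.70: nonprescription drugs → 0% → £0.00
Laptop £920.85: electronic goods → 6.75% → £62.16
Antacid chews £10.01: nonprescription drugs → 0% → £0.00
Subtotal = £938.56; tax = £62.16; total due = £1000.72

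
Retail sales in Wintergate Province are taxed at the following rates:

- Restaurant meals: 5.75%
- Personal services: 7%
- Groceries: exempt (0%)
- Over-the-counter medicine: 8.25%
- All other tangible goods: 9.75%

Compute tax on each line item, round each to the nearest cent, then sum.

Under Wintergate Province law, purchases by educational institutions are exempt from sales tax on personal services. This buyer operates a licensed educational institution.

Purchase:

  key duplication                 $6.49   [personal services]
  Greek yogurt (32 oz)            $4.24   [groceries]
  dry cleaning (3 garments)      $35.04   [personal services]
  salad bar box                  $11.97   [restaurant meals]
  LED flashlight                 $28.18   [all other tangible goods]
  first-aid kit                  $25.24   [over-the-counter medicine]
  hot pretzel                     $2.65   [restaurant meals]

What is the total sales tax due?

$5.67

Key duplication $6.49: personal services, buyer-exempt → 0% → $0.00
Greek yogurt (32 oz) $4.24: groceries → 0% → $0.00
Dry cleaning (3 garments) $35.04: personal services, buyer-exempt → 0% → $0.00
Salad bar box $11.97: restaurant meals → 5.75% → $0.69
LED flashlight $28.18: all other tangible goods → 9.75% → $2.75
First-aid kit $25.24: over-the-counter medicine → 8.25% → $2.08
Hot pretzel $2.65: restaurant meals → 5.75% → $0.15
Total tax = $0.69 + $2.75 + $2.08 + $0.15 = $5.67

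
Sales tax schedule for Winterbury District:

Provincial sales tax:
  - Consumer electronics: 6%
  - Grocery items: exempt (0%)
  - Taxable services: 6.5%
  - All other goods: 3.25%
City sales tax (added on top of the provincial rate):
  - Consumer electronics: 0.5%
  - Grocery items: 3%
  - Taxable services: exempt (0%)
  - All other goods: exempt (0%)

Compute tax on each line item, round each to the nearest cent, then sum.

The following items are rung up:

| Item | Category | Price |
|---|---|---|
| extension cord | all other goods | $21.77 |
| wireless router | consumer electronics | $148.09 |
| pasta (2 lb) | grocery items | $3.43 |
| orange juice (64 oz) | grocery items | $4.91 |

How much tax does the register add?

Extension cord $21.77: all other goods → 3.25% + 0% city = 3.25% → $0.71
Wireless router $148.09: consumer electronics → 6% + 0.5% city = 6.5% → $9.63
Pasta (2 lb) $3.43: grocery items → 0% + 3% city = 3% → $0.10
Orange juice (64 oz) $4.91: grocery items → 0% + 3% city = 3% → $0.15
Total tax = $0.71 + $9.63 + $0.10 + $0.15 = $10.59

$10.59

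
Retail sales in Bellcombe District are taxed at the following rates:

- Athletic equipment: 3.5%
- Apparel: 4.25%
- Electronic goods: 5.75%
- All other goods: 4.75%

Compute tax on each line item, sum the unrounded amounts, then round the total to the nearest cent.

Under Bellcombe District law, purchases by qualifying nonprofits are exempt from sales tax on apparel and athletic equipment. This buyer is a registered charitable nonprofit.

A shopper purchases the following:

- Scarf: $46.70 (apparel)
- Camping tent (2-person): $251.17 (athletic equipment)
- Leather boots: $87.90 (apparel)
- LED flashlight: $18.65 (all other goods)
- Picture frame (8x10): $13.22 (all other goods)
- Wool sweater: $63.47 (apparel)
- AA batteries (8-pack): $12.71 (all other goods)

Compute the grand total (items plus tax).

$495.94

Scarf $46.70: apparel, buyer-exempt → 0% → $0.00
Camping tent (2-person) $251.17: athletic equipment, buyer-exempt → 0% → $0.00
Leather boots $87.90: apparel, buyer-exempt → 0% → $0.00
LED flashlight $18.65: all other goods → 4.75% → $0.885875
Picture frame (8x10) $13.22: all other goods → 4.75% → $0.62795
Wool sweater $63.47: apparel, buyer-exempt → 0% → $0.00
AA batteries (8-pack) $12.71: all other goods → 4.75% → $0.603725
Subtotal = $493.82; unrounded tax = $2.11755 → $2.12; total due = $495.94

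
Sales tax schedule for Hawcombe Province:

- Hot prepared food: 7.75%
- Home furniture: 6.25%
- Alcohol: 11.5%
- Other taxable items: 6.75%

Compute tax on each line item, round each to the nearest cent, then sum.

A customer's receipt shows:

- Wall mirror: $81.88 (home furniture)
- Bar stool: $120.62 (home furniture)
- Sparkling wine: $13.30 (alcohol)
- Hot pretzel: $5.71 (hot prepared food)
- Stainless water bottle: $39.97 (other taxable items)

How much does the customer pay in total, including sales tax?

Wall mirror $81.88: home furniture → 6.25% → $5.12
Bar stool $120.62: home furniture → 6.25% → $7.54
Sparkling wine $13.30: alcohol → 11.5% → $1.53
Hot pretzel $5.71: hot prepared food → 7.75% → $0.44
Stainless water bottle $39.97: other taxable items → 6.75% → $2.70
Subtotal = $261.48; tax = $17.33; total due = $278.81

$278.81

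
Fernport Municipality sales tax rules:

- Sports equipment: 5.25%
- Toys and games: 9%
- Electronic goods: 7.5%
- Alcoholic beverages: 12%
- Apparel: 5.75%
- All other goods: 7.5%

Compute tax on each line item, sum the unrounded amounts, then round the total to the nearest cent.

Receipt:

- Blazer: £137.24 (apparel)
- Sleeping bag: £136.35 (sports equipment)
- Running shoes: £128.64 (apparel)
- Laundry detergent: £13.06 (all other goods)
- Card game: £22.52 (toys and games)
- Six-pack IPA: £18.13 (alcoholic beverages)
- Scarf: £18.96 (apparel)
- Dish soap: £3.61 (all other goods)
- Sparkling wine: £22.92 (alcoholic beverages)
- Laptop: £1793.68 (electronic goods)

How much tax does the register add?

£166.27

Blazer £137.24: apparel → 5.75% → £7.8913
Sleeping bag £136.35: sports equipment → 5.25% → £7.158375
Running shoes £128.64: apparel → 5.75% → £7.3968
Laundry detergent £13.06: all other goods → 7.5% → £0.9795
Card game £22.52: toys and games → 9% → £2.0268
Six-pack IPA £18.13: alcoholic beverages → 12% → £2.1756
Scarf £18.96: apparel → 5.75% → £1.0902
Dish soap £3.61: all other goods → 7.5% → £0.27075
Sparkling wine £22.92: alcoholic beverages → 12% → £2.7504
Laptop £1793.68: electronic goods → 7.5% → £134.526
Unrounded tax sum = £166.265725 → £166.27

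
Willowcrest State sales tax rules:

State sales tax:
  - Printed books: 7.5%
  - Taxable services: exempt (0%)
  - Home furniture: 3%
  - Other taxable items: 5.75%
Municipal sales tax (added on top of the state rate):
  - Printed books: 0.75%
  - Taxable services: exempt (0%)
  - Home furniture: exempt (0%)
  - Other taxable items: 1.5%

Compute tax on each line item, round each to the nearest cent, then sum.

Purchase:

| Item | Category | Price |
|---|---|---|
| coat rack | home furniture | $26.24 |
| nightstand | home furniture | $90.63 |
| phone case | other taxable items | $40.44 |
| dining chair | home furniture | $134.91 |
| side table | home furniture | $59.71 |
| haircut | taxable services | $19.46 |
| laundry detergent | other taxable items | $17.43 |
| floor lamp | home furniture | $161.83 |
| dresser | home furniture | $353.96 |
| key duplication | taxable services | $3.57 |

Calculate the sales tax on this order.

$29.01

Coat rack $26.24: home furniture → 3% + 0% municipal = 3% → $0.79
Nightstand $90.63: home furniture → 3% + 0% municipal = 3% → $2.72
Phone case $40.44: other taxable items → 5.75% + 1.5% municipal = 7.25% → $2.93
Dining chair $134.91: home furniture → 3% + 0% municipal = 3% → $4.05
Side table $59.71: home furniture → 3% + 0% municipal = 3% → $1.79
Haircut $19.46: taxable services → 0% + 0% municipal = 0% → $0.00
Laundry detergent $17.43: other taxable items → 5.75% + 1.5% municipal = 7.25% → $1.26
Floor lamp $161.83: home furniture → 3% + 0% municipal = 3% → $4.85
Dresser $353.96: home furniture → 3% + 0% municipal = 3% → $10.62
Key duplication $3.57: taxable services → 0% + 0% municipal = 0% → $0.00
Total tax = $0.79 + $2.72 + $2.93 + $4.05 + $1.79 + $1.26 + $4.85 + $10.62 = $29.01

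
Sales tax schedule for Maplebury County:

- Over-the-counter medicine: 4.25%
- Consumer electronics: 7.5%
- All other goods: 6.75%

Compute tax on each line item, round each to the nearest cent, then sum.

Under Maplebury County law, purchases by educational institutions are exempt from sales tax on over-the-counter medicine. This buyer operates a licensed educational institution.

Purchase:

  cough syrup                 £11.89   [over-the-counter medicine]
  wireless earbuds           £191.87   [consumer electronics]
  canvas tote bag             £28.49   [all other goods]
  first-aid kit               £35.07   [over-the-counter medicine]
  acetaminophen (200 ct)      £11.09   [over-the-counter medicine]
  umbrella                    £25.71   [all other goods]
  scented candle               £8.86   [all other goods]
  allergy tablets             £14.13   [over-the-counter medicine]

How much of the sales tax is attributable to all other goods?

Canvas tote bag £28.49: all other goods → 6.75% → £1.92
Umbrella £25.71: all other goods → 6.75% → £1.74
Scented candle £8.86: all other goods → 6.75% → £0.60
Tax on all other goods = £1.92 + £1.74 + £0.60 = £4.26

£4.26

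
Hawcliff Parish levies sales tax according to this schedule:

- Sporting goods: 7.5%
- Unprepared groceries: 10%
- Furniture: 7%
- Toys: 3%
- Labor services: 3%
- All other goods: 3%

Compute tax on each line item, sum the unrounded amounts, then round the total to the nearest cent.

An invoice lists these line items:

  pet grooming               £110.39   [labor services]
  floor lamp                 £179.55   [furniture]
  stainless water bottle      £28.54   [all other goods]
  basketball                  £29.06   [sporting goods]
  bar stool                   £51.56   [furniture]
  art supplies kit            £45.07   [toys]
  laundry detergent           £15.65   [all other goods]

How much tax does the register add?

£24.35

Pet grooming £110.39: labor services → 3% → £3.3117
Floor lamp £179.55: furniture → 7% → £12.5685
Stainless water bottle £28.54: all other goods → 3% → £0.8562
Basketball £29.06: sporting goods → 7.5% → £2.1795
Bar stool £51.56: furniture → 7% → £3.6092
Art supplies kit £45.07: toys → 3% → £1.3521
Laundry detergent £15.65: all other goods → 3% → £0.4695
Unrounded tax sum = £24.3467 → £24.35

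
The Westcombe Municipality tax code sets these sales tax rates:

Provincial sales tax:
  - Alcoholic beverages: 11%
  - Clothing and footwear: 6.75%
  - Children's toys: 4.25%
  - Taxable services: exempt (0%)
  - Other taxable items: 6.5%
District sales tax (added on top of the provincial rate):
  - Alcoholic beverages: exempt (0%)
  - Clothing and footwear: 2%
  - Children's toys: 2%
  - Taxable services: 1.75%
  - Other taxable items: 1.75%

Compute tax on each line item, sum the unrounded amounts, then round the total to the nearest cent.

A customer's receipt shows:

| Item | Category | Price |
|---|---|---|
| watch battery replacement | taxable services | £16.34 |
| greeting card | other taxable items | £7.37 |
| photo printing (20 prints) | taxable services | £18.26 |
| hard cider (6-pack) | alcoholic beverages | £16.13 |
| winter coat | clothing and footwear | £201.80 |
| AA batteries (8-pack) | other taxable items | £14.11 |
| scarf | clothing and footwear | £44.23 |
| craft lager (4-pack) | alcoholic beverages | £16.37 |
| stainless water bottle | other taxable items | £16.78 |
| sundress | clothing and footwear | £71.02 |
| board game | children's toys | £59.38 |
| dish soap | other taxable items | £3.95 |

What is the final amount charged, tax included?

£524.86

Watch battery replacement £16.34: taxable services → 0% + 1.75% district = 1.75% → £0.28595
Greeting card £7.37: other taxable items → 6.5% + 1.75% district = 8.25% → £0.608025
Photo printing (20 prints) £18.26: taxable services → 0% + 1.75% district = 1.75% → £0.31955
Hard cider (6-pack) £16.13: alcoholic beverages → 11% + 0% district = 11% → £1.7743
Winter coat £201.80: clothing and footwear → 6.75% + 2% district = 8.75% → £17.6575
AA batteries (8-pack) £14.11: other taxable items → 6.5% + 1.75% district = 8.25% → £1.164075
Scarf £44.23: clothing and footwear → 6.75% + 2% district = 8.75% → £3.870125
Craft lager (4-pack) £16.37: alcoholic beverages → 11% + 0% district = 11% → £1.8007
Stainless water bottle £16.78: other taxable items → 6.5% + 1.75% district = 8.25% → £1.38435
Sundress £71.02: clothing and footwear → 6.75% + 2% district = 8.75% → £6.21425
Board game £59.38: children's toys → 4.25% + 2% district = 6.25% → £3.71125
Dish soap £3.95: other taxable items → 6.5% + 1.75% district = 8.25% → £0.325875
Subtotal = £485.74; unrounded tax = £39.11595 → £39.12; total due = £524.86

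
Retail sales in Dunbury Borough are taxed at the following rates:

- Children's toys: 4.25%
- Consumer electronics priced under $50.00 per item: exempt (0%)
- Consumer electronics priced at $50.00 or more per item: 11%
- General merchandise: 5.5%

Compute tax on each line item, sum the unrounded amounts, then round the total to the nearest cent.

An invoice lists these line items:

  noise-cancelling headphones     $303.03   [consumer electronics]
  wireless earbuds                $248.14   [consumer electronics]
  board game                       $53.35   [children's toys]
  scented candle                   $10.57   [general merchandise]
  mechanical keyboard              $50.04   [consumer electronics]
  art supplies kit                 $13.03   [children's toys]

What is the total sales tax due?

Noise-cancelling headphones $303.03: consumer electronics, $50.00 or more → 11% → $33.3333
Wireless earbuds $248.14: consumer electronics, $50.00 or more → 11% → $27.2954
Board game $53.35: children's toys → 4.25% → $2.267375
Scented candle $10.57: general merchandise → 5.5% → $0.58135
Mechanical keyboard $50.04: consumer electronics, $50.00 or more → 11% → $5.5044
Art supplies kit $13.03: children's toys → 4.25% → $0.553775
Unrounded tax sum = $69.5356 → $69.54

$69.54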